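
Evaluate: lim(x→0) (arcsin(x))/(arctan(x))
This is a 0/0 indeterminate form.

Apply L'Hôpital's rule: differentiate numerator and denominator separately.
  f(x) = asin(x)   ⇒   f'(x) = 1/sqrt(1 - x^2)
  g(x) = atan(x)   ⇒   g'(x) = 1/(x^2 + 1)
  lim(x→0) f'(x)/g'(x) = lim(x→0) (1/sqrt(1 - x^2))/(1/(x^2 + 1))
  = 1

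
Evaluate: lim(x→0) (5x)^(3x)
This is an exponential indeterminate form.

For exponential indeterminate forms, take the natural log:
  Let L = lim(x→0) (5x)^(3x)
  Then ln(L) = lim(x→0) [exponent × ln(base)]
  Evaluate using L'Hôpital or standard limits, then exponentiate.
  L = 1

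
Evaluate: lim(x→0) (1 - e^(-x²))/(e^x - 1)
This is a 0/0 indeterminate form.

Apply L'Hôpital's rule: differentiate numerator and denominator separately.
  f(x) = 1 - e^(-x^2)   ⇒   f'(x) = 2·x·e^(-x^2)
  g(x) = e^(x) - 1   ⇒   g'(x) = e^(x)
  lim(x→0) f'(x)/g'(x) = lim(x→0) (2·x·e^(-x^2))/(e^(x))
  = 0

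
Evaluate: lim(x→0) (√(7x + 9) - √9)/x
This is a standard limit.

Factor or rationalize the expression:
  lim(x→0) (√(7x + 9) - √9)/x = 7/6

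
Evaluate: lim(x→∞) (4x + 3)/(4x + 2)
This is an ∞/∞ indeterminate form.

Apply L'Hôpital's rule: differentiate numerator and denominator separately.
  f(x) = 4·x + 3   ⇒   f'(x) = 4
  g(x) = 4·x + 2   ⇒   g'(x) = 4
  lim(x→∞) f'(x)/g'(x) = lim(x→∞) (4)/(4)
  = 1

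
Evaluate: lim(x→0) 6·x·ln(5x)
This is a 0·∞ indeterminate form.

Rewrite 0·∞ as a quotient (0/0 or ∞/∞ form), then apply L'Hôpital's rule:
  lim(x→0) 6·x·ln(5x) = 0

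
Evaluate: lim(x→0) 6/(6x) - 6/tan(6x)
This is an ∞-∞ indeterminate form.

Combine fractions or rationalize to convert ∞-∞ to 0/0 form:
  lim(x→0) 6/(6x) - 6/tan(6x) = 0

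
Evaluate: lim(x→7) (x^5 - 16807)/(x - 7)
This is a standard limit.

Factor or rationalize the expression:
  lim(x→7) (x^5 - 16807)/(x - 7) = 12005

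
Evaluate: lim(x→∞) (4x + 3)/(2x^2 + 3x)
This is an ∞/∞ indeterminate form.

Apply L'Hôpital's rule: differentiate numerator and denominator separately.
  f(x) = 4·x + 3   ⇒   f'(x) = 4
  g(x) = 2·x^2 + 3·x   ⇒   g'(x) = 4·x + 3
  lim(x→∞) f'(x)/g'(x) = lim(x→∞) (4)/(4·x + 3)
  = 0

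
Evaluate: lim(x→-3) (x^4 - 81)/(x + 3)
This is a standard limit.

Factor or rationalize the expression:
  lim(x→-3) (x^4 - 81)/(x + 3) = -108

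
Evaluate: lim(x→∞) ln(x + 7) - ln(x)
This is an ∞-∞ indeterminate form.

Combine fractions or rationalize to convert ∞-∞ to 0/0 form:
  lim(x→∞) ln(x + 7) - ln(x) = 0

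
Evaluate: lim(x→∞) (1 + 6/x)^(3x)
This is an exponential indeterminate form.

For exponential indeterminate forms, take the natural log:
  Let L = lim(x→∞) (1 + 6/x)^(3x)
  Then ln(L) = lim(x→∞) [exponent × ln(base)]
  Evaluate using L'Hôpital or standard limits, then exponentiate.
  L = e^(18)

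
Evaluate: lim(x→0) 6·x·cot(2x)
This is a 0·∞ indeterminate form.

Rewrite 0·∞ as a quotient (0/0 or ∞/∞ form), then apply L'Hôpital's rule:
  lim(x→0) 6·x·cot(2x) = 3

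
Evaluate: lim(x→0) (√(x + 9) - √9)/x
This is a standard limit.

Factor or rationalize the expression:
  lim(x→0) (√(x + 9) - √9)/x = 1/6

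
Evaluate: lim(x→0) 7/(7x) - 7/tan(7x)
This is an ∞-∞ indeterminate form.

Combine fractions or rationalize to convert ∞-∞ to 0/0 form:
  lim(x→0) 7/(7x) - 7/tan(7x) = 0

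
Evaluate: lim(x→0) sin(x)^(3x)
This is an exponential indeterminate form.

For exponential indeterminate forms, take the natural log:
  Let L = lim(x→0) sin(x)^(3x)
  Then ln(L) = lim(x→0) [exponent × ln(base)]
  Evaluate using L'Hôpital or standard limits, then exponentiate.
  L = 1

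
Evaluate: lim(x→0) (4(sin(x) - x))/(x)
This is a 0/0 indeterminate form.

Apply L'Hôpital's rule: differentiate numerator and denominator separately.
  f(x) = -4·x + 4·sin(x)   ⇒   f'(x) = 4·cos(x) - 4
  g(x) = x   ⇒   g'(x) = 1
  lim(x→0) f'(x)/g'(x) = lim(x→0) (4·cos(x) - 4)/(1)
  = 0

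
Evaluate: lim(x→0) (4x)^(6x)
This is an exponential indeterminate form.

For exponential indeterminate forms, take the natural log:
  Let L = lim(x→0) (4x)^(6x)
  Then ln(L) = lim(x→0) [exponent × ln(base)]
  Evaluate using L'Hôpital or standard limits, then exponentiate.
  L = 1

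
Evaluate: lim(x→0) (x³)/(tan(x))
This is a 0/0 indeterminate form.

Apply L'Hôpital's rule: differentiate numerator and denominator separately.
  f(x) = x^3   ⇒   f'(x) = 3·x^2
  g(x) = tan(x)   ⇒   g'(x) = tan(x)^2 + 1
  lim(x→0) f'(x)/g'(x) = lim(x→0) (3·x^2)/(tan(x)^2 + 1)
  = 0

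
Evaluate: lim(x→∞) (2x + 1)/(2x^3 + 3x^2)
This is an ∞/∞ indeterminate form.

Apply L'Hôpital's rule: differentiate numerator and denominator separately.
  f(x) = 2·x + 1   ⇒   f'(x) = 2
  g(x) = 2·x^3 + 3·x^2   ⇒   g'(x) = 6·x^2 + 6·x
  lim(x→∞) f'(x)/g'(x) = lim(x→∞) (2)/(6·x^2 + 6·x)
  = 0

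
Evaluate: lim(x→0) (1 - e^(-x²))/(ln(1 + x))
This is a 0/0 indeterminate form.

Apply L'Hôpital's rule: differentiate numerator and denominator separately.
  f(x) = 1 - e^(-x^2)   ⇒   f'(x) = 2·x·e^(-x^2)
  g(x) = ln(x + 1)   ⇒   g'(x) = 1/(x + 1)
  lim(x→0) f'(x)/g'(x) = lim(x→0) (2·x·e^(-x^2))/(1/(x + 1))
  = 0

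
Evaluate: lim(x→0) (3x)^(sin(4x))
This is an exponential indeterminate form.

For exponential indeterminate forms, take the natural log:
  Let L = lim(x→0) (3x)^(sin(4x))
  Then ln(L) = lim(x→0) [exponent × ln(base)]
  Evaluate using L'Hôpital or standard limits, then exponentiate.
  L = 1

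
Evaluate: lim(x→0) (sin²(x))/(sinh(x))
This is a 0/0 indeterminate form.

Apply L'Hôpital's rule: differentiate numerator and denominator separately.
  f(x) = sin(x)^2   ⇒   f'(x) = 2·sin(x)·cos(x)
  g(x) = sinh(x)   ⇒   g'(x) = cosh(x)
  lim(x→0) f'(x)/g'(x) = lim(x→0) (2·sin(x)·cos(x))/(cosh(x))
  = 0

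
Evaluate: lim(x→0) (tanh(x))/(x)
This is a 0/0 indeterminate form.

Apply L'Hôpital's rule: differentiate numerator and denominator separately.
  f(x) = tanh(x)   ⇒   f'(x) = 1 - tanh(x)^2
  g(x) = x   ⇒   g'(x) = 1
  lim(x→0) f'(x)/g'(x) = lim(x→0) (1 - tanh(x)^2)/(1)
  = 1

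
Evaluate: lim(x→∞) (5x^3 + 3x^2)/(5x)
This is an ∞/∞ indeterminate form.

Apply L'Hôpital's rule: differentiate numerator and denominator separately.
  f(x) = 5·x^3 + 3·x^2   ⇒   f'(x) = 15·x^2 + 6·x
  g(x) = 5·x   ⇒   g'(x) = 5
  lim(x→∞) f'(x)/g'(x) = lim(x→∞) (15·x^2 + 6·x)/(5)
  = ∞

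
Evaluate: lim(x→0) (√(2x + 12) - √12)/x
This is a standard limit.

Factor or rationalize the expression:
  lim(x→0) (√(2x + 12) - √12)/x = sqrt(3)/6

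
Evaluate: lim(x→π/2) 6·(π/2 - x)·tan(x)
This is a 0·∞ indeterminate form.

Rewrite 0·∞ as a quotient (0/0 or ∞/∞ form), then apply L'Hôpital's rule:
  lim(x→π/2) 6·(π/2 - x)·tan(x) = 6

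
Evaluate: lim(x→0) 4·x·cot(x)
This is a 0·∞ indeterminate form.

Rewrite 0·∞ as a quotient (0/0 or ∞/∞ form), then apply L'Hôpital's rule:
  lim(x→0) 4·x·cot(x) = 4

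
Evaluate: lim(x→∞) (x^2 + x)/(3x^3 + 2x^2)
This is an ∞/∞ indeterminate form.

Apply L'Hôpital's rule: differentiate numerator and denominator separately.
  f(x) = x^2 + x   ⇒   f'(x) = 2·x + 1
  g(x) = 3·x^3 + 2·x^2   ⇒   g'(x) = 9·x^2 + 4·x
  lim(x→∞) f'(x)/g'(x) = lim(x→∞) (2·x + 1)/(9·x^2 + 4·x)
  = 0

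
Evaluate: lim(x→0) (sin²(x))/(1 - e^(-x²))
This is a 0/0 indeterminate form.

Apply L'Hôpital's rule: differentiate numerator and denominator separately.
  f(x) = sin(x)^2   ⇒   f'(x) = 2·sin(x)·cos(x)
  g(x) = 1 - e^(-x^2)   ⇒   g'(x) = 2·x·e^(-x^2)
  lim(x→0) f'(x)/g'(x) = lim(x→0) (2·sin(x)·cos(x))/(2·x·e^(-x^2))
  = 1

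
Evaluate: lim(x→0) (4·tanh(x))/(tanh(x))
This is a 0/0 indeterminate form.

Apply L'Hôpital's rule: differentiate numerator and denominator separately.
  f(x) = 4·tanh(x)   ⇒   f'(x) = 4 - 4·tanh(x)^2
  g(x) = tanh(x)   ⇒   g'(x) = 1 - tanh(x)^2
  lim(x→0) f'(x)/g'(x) = lim(x→0) (4 - 4·tanh(x)^2)/(1 - tanh(x)^2)
  = 4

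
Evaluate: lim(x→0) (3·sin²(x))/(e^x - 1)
This is a 0/0 indeterminate form.

Apply L'Hôpital's rule: differentiate numerator and denominator separately.
  f(x) = 3·sin(x)^2   ⇒   f'(x) = 6·sin(x)·cos(x)
  g(x) = e^(x) - 1   ⇒   g'(x) = e^(x)
  lim(x→0) f'(x)/g'(x) = lim(x→0) (6·sin(x)·cos(x))/(e^(x))
  = 0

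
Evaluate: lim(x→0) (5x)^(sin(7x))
This is an exponential indeterminate form.

For exponential indeterminate forms, take the natural log:
  Let L = lim(x→0) (5x)^(sin(7x))
  Then ln(L) = lim(x→0) [exponent × ln(base)]
  Evaluate using L'Hôpital or standard limits, then exponentiate.
  L = 1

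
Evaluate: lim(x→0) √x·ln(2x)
This is a 0·∞ indeterminate form.

Rewrite 0·∞ as a quotient (0/0 or ∞/∞ form), then apply L'Hôpital's rule:
  lim(x→0) √x·ln(2x) = 0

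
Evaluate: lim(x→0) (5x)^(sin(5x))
This is an exponential indeterminate form.

For exponential indeterminate forms, take the natural log:
  Let L = lim(x→0) (5x)^(sin(5x))
  Then ln(L) = lim(x→0) [exponent × ln(base)]
  Evaluate using L'Hôpital or standard limits, then exponentiate.
  L = 1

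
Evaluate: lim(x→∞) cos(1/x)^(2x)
This is an exponential indeterminate form.

For exponential indeterminate forms, take the natural log:
  Let L = lim(x→∞) cos(1/x)^(2x)
  Then ln(L) = lim(x→∞) [exponent × ln(base)]
  Evaluate using L'Hôpital or standard limits, then exponentiate.
  L = 1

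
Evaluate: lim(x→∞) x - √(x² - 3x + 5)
This is an ∞-∞ indeterminate form.

Combine fractions or rationalize to convert ∞-∞ to 0/0 form:
  lim(x→∞) x - √(x² - 3x + 5) = 3/2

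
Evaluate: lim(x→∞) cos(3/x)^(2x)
This is an exponential indeterminate form.

For exponential indeterminate forms, take the natural log:
  Let L = lim(x→∞) cos(3/x)^(2x)
  Then ln(L) = lim(x→∞) [exponent × ln(base)]
  Evaluate using L'Hôpital or standard limits, then exponentiate.
  L = 1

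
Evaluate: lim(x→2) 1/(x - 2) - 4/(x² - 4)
This is an ∞-∞ indeterminate form.

Combine fractions or rationalize to convert ∞-∞ to 0/0 form:
  lim(x→2) 1/(x - 2) - 4/(x² - 4) = 1/4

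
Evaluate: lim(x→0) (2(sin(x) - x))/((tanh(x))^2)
This is a 0/0 indeterminate form.

Apply L'Hôpital's rule: differentiate numerator and denominator separately.
  f(x) = -2·x + 2·sin(x)   ⇒   f'(x) = 2·cos(x) - 2
  g(x) = tanh(x)^2   ⇒   g'(x) = (2 - 2·tanh(x)^2)·tanh(x)
  lim(x→0) f'(x)/g'(x) = lim(x→0) (2·cos(x) - 2)/((2 - 2·tanh(x)^2)·tanh(x))
  = 0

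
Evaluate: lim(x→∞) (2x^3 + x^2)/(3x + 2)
This is an ∞/∞ indeterminate form.

Apply L'Hôpital's rule: differentiate numerator and denominator separately.
  f(x) = 2·x^3 + x^2   ⇒   f'(x) = 6·x^2 + 2·x
  g(x) = 3·x + 2   ⇒   g'(x) = 3
  lim(x→∞) f'(x)/g'(x) = lim(x→∞) (6·x^2 + 2·x)/(3)
  = ∞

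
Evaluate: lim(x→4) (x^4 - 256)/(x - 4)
This is a standard limit.

Factor or rationalize the expression:
  lim(x→4) (x^4 - 256)/(x - 4) = 256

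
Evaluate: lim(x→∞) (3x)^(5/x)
This is an exponential indeterminate form.

For exponential indeterminate forms, take the natural log:
  Let L = lim(x→∞) (3x)^(5/x)
  Then ln(L) = lim(x→∞) [exponent × ln(base)]
  Evaluate using L'Hôpital or standard limits, then exponentiate.
  L = 1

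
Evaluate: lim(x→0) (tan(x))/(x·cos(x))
This is a 0/0 indeterminate form.

Apply L'Hôpital's rule: differentiate numerator and denominator separately.
  f(x) = tan(x)   ⇒   f'(x) = tan(x)^2 + 1
  g(x) = x·cos(x)   ⇒   g'(x) = -x·sin(x) + cos(x)
  lim(x→0) f'(x)/g'(x) = lim(x→0) (tan(x)^2 + 1)/(-x·sin(x) + cos(x))
  = 1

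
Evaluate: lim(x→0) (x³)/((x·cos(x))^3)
This is a 0/0 indeterminate form.

Apply L'Hôpital's rule: differentiate numerator and denominator separately.
  f(x) = x^3   ⇒   f'(x) = 3·x^2
  g(x) = x^3·cos(x)^3   ⇒   g'(x) = -3·x^3·sin(x)·cos(x)^2 + 3·x^2·cos(x)^3
  lim(x→0) f'(x)/g'(x) = lim(x→0) (3·x^2)/(-3·x^3·sin(x)·cos(x)^2 + 3·x^2·cos(x)^3)
  = 1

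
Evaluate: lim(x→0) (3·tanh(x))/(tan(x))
This is a 0/0 indeterminate form.

Apply L'Hôpital's rule: differentiate numerator and denominator separately.
  f(x) = 3·tanh(x)   ⇒   f'(x) = 3 - 3·tanh(x)^2
  g(x) = tan(x)   ⇒   g'(x) = tan(x)^2 + 1
  lim(x→0) f'(x)/g'(x) = lim(x→0) (3 - 3·tanh(x)^2)/(tan(x)^2 + 1)
  = 3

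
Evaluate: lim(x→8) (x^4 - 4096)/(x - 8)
This is a standard limit.

Factor or rationalize the expression:
  lim(x→8) (x^4 - 4096)/(x - 8) = 2048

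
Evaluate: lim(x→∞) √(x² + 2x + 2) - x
This is an ∞-∞ indeterminate form.

Combine fractions or rationalize to convert ∞-∞ to 0/0 form:
  lim(x→∞) √(x² + 2x + 2) - x = 1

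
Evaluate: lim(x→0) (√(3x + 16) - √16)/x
This is a standard limit.

Factor or rationalize the expression:
  lim(x→0) (√(3x + 16) - √16)/x = 3/8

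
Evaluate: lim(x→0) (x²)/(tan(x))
This is a 0/0 indeterminate form.

Apply L'Hôpital's rule: differentiate numerator and denominator separately.
  f(x) = x^2   ⇒   f'(x) = 2·x
  g(x) = tan(x)   ⇒   g'(x) = tan(x)^2 + 1
  lim(x→0) f'(x)/g'(x) = lim(x→0) (2·x)/(tan(x)^2 + 1)
  = 0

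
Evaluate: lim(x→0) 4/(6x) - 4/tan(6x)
This is an ∞-∞ indeterminate form.

Combine fractions or rationalize to convert ∞-∞ to 0/0 form:
  lim(x→0) 4/(6x) - 4/tan(6x) = 0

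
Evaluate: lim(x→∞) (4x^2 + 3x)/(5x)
This is an ∞/∞ indeterminate form.

Apply L'Hôpital's rule: differentiate numerator and denominator separately.
  f(x) = 4·x^2 + 3·x   ⇒   f'(x) = 8·x + 3
  g(x) = 5·x   ⇒   g'(x) = 5
  lim(x→∞) f'(x)/g'(x) = lim(x→∞) (8·x + 3)/(5)
  = ∞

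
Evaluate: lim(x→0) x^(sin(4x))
This is an exponential indeterminate form.

For exponential indeterminate forms, take the natural log:
  Let L = lim(x→0) x^(sin(4x))
  Then ln(L) = lim(x→0) [exponent × ln(base)]
  Evaluate using L'Hôpital or standard limits, then exponentiate.
  L = 1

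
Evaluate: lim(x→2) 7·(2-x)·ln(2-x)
This is a 0·∞ indeterminate form.

Rewrite 0·∞ as a quotient (0/0 or ∞/∞ form), then apply L'Hôpital's rule:
  lim(x→2) 7·(2-x)·ln(2-x) = 0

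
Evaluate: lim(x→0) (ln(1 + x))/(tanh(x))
This is a 0/0 indeterminate form.

Apply L'Hôpital's rule: differentiate numerator and denominator separately.
  f(x) = ln(x + 1)   ⇒   f'(x) = 1/(x + 1)
  g(x) = tanh(x)   ⇒   g'(x) = 1 - tanh(x)^2
  lim(x→0) f'(x)/g'(x) = lim(x→0) (1/(x + 1))/(1 - tanh(x)^2)
  = 1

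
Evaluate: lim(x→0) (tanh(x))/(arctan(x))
This is a 0/0 indeterminate form.

Apply L'Hôpital's rule: differentiate numerator and denominator separately.
  f(x) = tanh(x)   ⇒   f'(x) = 1 - tanh(x)^2
  g(x) = atan(x)   ⇒   g'(x) = 1/(x^2 + 1)
  lim(x→0) f'(x)/g'(x) = lim(x→0) (1 - tanh(x)^2)/(1/(x^2 + 1))
  = 1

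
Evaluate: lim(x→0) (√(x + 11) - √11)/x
This is a standard limit.

Factor or rationalize the expression:
  lim(x→0) (√(x + 11) - √11)/x = sqrt(11)/22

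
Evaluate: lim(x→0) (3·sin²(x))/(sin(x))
This is a 0/0 indeterminate form.

Apply L'Hôpital's rule: differentiate numerator and denominator separately.
  f(x) = 3·sin(x)^2   ⇒   f'(x) = 6·sin(x)·cos(x)
  g(x) = sin(x)   ⇒   g'(x) = cos(x)
  lim(x→0) f'(x)/g'(x) = lim(x→0) (6·sin(x)·cos(x))/(cos(x))
  = 0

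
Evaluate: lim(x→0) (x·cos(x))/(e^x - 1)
This is a 0/0 indeterminate form.

Apply L'Hôpital's rule: differentiate numerator and denominator separately.
  f(x) = x·cos(x)   ⇒   f'(x) = -x·sin(x) + cos(x)
  g(x) = e^(x) - 1   ⇒   g'(x) = e^(x)
  lim(x→0) f'(x)/g'(x) = lim(x→0) (-x·sin(x) + cos(x))/(e^(x))
  = 1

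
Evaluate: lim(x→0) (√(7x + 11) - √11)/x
This is a standard limit.

Factor or rationalize the expression:
  lim(x→0) (√(7x + 11) - √11)/x = 7·sqrt(11)/22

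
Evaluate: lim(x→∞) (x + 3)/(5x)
This is an ∞/∞ indeterminate form.

Apply L'Hôpital's rule: differentiate numerator and denominator separately.
  f(x) = x + 3   ⇒   f'(x) = 1
  g(x) = 5·x   ⇒   g'(x) = 5
  lim(x→∞) f'(x)/g'(x) = lim(x→∞) (1)/(5)
  = 1/5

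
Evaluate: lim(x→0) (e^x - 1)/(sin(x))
This is a 0/0 indeterminate form.

Apply L'Hôpital's rule: differentiate numerator and denominator separately.
  f(x) = e^(x) - 1   ⇒   f'(x) = e^(x)
  g(x) = sin(x)   ⇒   g'(x) = cos(x)
  lim(x→0) f'(x)/g'(x) = lim(x→0) (e^(x))/(cos(x))
  = 1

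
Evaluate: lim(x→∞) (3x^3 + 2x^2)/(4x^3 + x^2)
This is an ∞/∞ indeterminate form.

Apply L'Hôpital's rule: differentiate numerator and denominator separately.
  f(x) = 3·x^3 + 2·x^2   ⇒   f'(x) = 9·x^2 + 4·x
  g(x) = 4·x^3 + x^2   ⇒   g'(x) = 12·x^2 + 2·x
  lim(x→∞) f'(x)/g'(x) = lim(x→∞) (9·x^2 + 4·x)/(12·x^2 + 2·x)
  = 3/4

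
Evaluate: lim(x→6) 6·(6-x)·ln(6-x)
This is a 0·∞ indeterminate form.

Rewrite 0·∞ as a quotient (0/0 or ∞/∞ form), then apply L'Hôpital's rule:
  lim(x→6) 6·(6-x)·ln(6-x) = 0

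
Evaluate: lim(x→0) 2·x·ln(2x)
This is a 0·∞ indeterminate form.

Rewrite 0·∞ as a quotient (0/0 or ∞/∞ form), then apply L'Hôpital's rule:
  lim(x→0) 2·x·ln(2x) = 0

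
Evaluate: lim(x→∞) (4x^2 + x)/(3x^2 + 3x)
This is an ∞/∞ indeterminate form.

Apply L'Hôpital's rule: differentiate numerator and denominator separately.
  f(x) = 4·x^2 + x   ⇒   f'(x) = 8·x + 1
  g(x) = 3·x^2 + 3·x   ⇒   g'(x) = 6·x + 3
  lim(x→∞) f'(x)/g'(x) = lim(x→∞) (8·x + 1)/(6·x + 3)
  = 4/3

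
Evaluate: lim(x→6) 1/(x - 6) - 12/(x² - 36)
This is an ∞-∞ indeterminate form.

Combine fractions or rationalize to convert ∞-∞ to 0/0 form:
  lim(x→6) 1/(x - 6) - 12/(x² - 36) = 1/12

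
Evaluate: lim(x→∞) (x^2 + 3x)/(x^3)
This is an ∞/∞ indeterminate form.

Apply L'Hôpital's rule: differentiate numerator and denominator separately.
  f(x) = x^2 + 3·x   ⇒   f'(x) = 2·x + 3
  g(x) = x^3   ⇒   g'(x) = 3·x^2
  lim(x→∞) f'(x)/g'(x) = lim(x→∞) (2·x + 3)/(3·x^2)
  = 0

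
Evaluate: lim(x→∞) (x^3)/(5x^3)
This is an ∞/∞ indeterminate form.

Apply L'Hôpital's rule: differentiate numerator and denominator separately.
  f(x) = x^3   ⇒   f'(x) = 3·x^2
  g(x) = 5·x^3   ⇒   g'(x) = 15·x^2
  lim(x→∞) f'(x)/g'(x) = lim(x→∞) (3·x^2)/(15·x^2)
  = 1/5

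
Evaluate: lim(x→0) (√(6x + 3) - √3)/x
This is a standard limit.

Factor or rationalize the expression:
  lim(x→0) (√(6x + 3) - √3)/x = sqrt(3)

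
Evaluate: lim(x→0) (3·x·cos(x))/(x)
This is a 0/0 indeterminate form.

Apply L'Hôpital's rule: differentiate numerator and denominator separately.
  f(x) = 3·x·cos(x)   ⇒   f'(x) = -3·x·sin(x) + 3·cos(x)
  g(x) = x   ⇒   g'(x) = 1
  lim(x→0) f'(x)/g'(x) = lim(x→0) (-3·x·sin(x) + 3·cos(x))/(1)
  = 3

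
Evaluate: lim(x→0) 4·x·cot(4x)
This is a 0·∞ indeterminate form.

Rewrite 0·∞ as a quotient (0/0 or ∞/∞ form), then apply L'Hôpital's rule:
  lim(x→0) 4·x·cot(4x) = 1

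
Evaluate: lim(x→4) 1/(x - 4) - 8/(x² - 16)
This is an ∞-∞ indeterminate form.

Combine fractions or rationalize to convert ∞-∞ to 0/0 form:
  lim(x→4) 1/(x - 4) - 8/(x² - 16) = 1/8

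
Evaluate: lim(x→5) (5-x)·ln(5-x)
This is a 0·∞ indeterminate form.

Rewrite 0·∞ as a quotient (0/0 or ∞/∞ form), then apply L'Hôpital's rule:
  lim(x→5) (5-x)·ln(5-x) = 0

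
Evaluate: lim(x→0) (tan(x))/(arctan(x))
This is a 0/0 indeterminate form.

Apply L'Hôpital's rule: differentiate numerator and denominator separately.
  f(x) = tan(x)   ⇒   f'(x) = tan(x)^2 + 1
  g(x) = atan(x)   ⇒   g'(x) = 1/(x^2 + 1)
  lim(x→0) f'(x)/g'(x) = lim(x→0) (tan(x)^2 + 1)/(1/(x^2 + 1))
  = 1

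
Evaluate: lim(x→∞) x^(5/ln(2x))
This is an exponential indeterminate form.

For exponential indeterminate forms, take the natural log:
  Let L = lim(x→∞) x^(5/ln(2x))
  Then ln(L) = lim(x→∞) [exponent × ln(base)]
  Evaluate using L'Hôpital or standard limits, then exponentiate.
  L = e^(5)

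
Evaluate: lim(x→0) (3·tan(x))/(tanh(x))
This is a 0/0 indeterminate form.

Apply L'Hôpital's rule: differentiate numerator and denominator separately.
  f(x) = 3·tan(x)   ⇒   f'(x) = 3·tan(x)^2 + 3
  g(x) = tanh(x)   ⇒   g'(x) = 1 - tanh(x)^2
  lim(x→0) f'(x)/g'(x) = lim(x→0) (3·tan(x)^2 + 3)/(1 - tanh(x)^2)
  = 3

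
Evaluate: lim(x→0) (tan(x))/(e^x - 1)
This is a 0/0 indeterminate form.

Apply L'Hôpital's rule: differentiate numerator and denominator separately.
  f(x) = tan(x)   ⇒   f'(x) = tan(x)^2 + 1
  g(x) = e^(x) - 1   ⇒   g'(x) = e^(x)
  lim(x→0) f'(x)/g'(x) = lim(x→0) (tan(x)^2 + 1)/(e^(x))
  = 1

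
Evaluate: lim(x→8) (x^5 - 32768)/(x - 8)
This is a standard limit.

Factor or rationalize the expression:
  lim(x→8) (x^5 - 32768)/(x - 8) = 20480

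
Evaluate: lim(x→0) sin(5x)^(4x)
This is an exponential indeterminate form.

For exponential indeterminate forms, take the natural log:
  Let L = lim(x→0) sin(5x)^(4x)
  Then ln(L) = lim(x→0) [exponent × ln(base)]
  Evaluate using L'Hôpital or standard limits, then exponentiate.
  L = 1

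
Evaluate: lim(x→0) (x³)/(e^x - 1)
This is a 0/0 indeterminate form.

Apply L'Hôpital's rule: differentiate numerator and denominator separately.
  f(x) = x^3   ⇒   f'(x) = 3·x^2
  g(x) = e^(x) - 1   ⇒   g'(x) = e^(x)
  lim(x→0) f'(x)/g'(x) = lim(x→0) (3·x^2)/(e^(x))
  = 0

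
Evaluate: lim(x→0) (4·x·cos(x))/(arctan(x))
This is a 0/0 indeterminate form.

Apply L'Hôpital's rule: differentiate numerator and denominator separately.
  f(x) = 4·x·cos(x)   ⇒   f'(x) = -4·x·sin(x) + 4·cos(x)
  g(x) = atan(x)   ⇒   g'(x) = 1/(x^2 + 1)
  lim(x→0) f'(x)/g'(x) = lim(x→0) (-4·x·sin(x) + 4·cos(x))/(1/(x^2 + 1))
  = 4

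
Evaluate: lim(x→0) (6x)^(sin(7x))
This is an exponential indeterminate form.

For exponential indeterminate forms, take the natural log:
  Let L = lim(x→0) (6x)^(sin(7x))
  Then ln(L) = lim(x→0) [exponent × ln(base)]
  Evaluate using L'Hôpital or standard limits, then exponentiate.
  L = 1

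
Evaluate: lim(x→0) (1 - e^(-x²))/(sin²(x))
This is a 0/0 indeterminate form.

Apply L'Hôpital's rule: differentiate numerator and denominator separately.
  f(x) = 1 - e^(-x^2)   ⇒   f'(x) = 2·x·e^(-x^2)
  g(x) = sin(x)^2   ⇒   g'(x) = 2·sin(x)·cos(x)
  lim(x→0) f'(x)/g'(x) = lim(x→0) (2·x·e^(-x^2))/(2·sin(x)·cos(x))
  = 1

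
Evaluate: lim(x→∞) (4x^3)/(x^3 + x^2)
This is an ∞/∞ indeterminate form.

Apply L'Hôpital's rule: differentiate numerator and denominator separately.
  f(x) = 4·x^3   ⇒   f'(x) = 12·x^2
  g(x) = x^3 + x^2   ⇒   g'(x) = 3·x^2 + 2·x
  lim(x→∞) f'(x)/g'(x) = lim(x→∞) (12·x^2)/(3·x^2 + 2·x)
  = 4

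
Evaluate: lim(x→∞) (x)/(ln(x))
This is an ∞/∞ indeterminate form.

Apply L'Hôpital's rule: differentiate numerator and denominator separately.
  f(x) = x   ⇒   f'(x) = 1
  g(x) = ln(x)   ⇒   g'(x) = 1/x
  lim(x→∞) f'(x)/g'(x) = lim(x→∞) (1)/(1/x)
  = ∞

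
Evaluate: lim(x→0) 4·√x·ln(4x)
This is a 0·∞ indeterminate form.

Rewrite 0·∞ as a quotient (0/0 or ∞/∞ form), then apply L'Hôpital's rule:
  lim(x→0) 4·√x·ln(4x) = 0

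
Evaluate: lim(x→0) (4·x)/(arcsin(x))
This is a 0/0 indeterminate form.

Apply L'Hôpital's rule: differentiate numerator and denominator separately.
  f(x) = 4·x   ⇒   f'(x) = 4
  g(x) = asin(x)   ⇒   g'(x) = 1/sqrt(1 - x^2)
  lim(x→0) f'(x)/g'(x) = lim(x→0) (4)/(1/sqrt(1 - x^2))
  = 4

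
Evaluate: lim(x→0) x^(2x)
This is an exponential indeterminate form.

For exponential indeterminate forms, take the natural log:
  Let L = lim(x→0) x^(2x)
  Then ln(L) = lim(x→0) [exponent × ln(base)]
  Evaluate using L'Hôpital or standard limits, then exponentiate.
  L = 1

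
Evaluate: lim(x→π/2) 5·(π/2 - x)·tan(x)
This is a 0·∞ indeterminate form.

Rewrite 0·∞ as a quotient (0/0 or ∞/∞ form), then apply L'Hôpital's rule:
  lim(x→π/2) 5·(π/2 - x)·tan(x) = 5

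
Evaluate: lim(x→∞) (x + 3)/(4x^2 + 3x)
This is an ∞/∞ indeterminate form.

Apply L'Hôpital's rule: differentiate numerator and denominator separately.
  f(x) = x + 3   ⇒   f'(x) = 1
  g(x) = 4·x^2 + 3·x   ⇒   g'(x) = 8·x + 3
  lim(x→∞) f'(x)/g'(x) = lim(x→∞) (1)/(8·x + 3)
  = 0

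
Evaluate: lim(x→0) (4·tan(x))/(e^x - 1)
This is a 0/0 indeterminate form.

Apply L'Hôpital's rule: differentiate numerator and denominator separately.
  f(x) = 4·tan(x)   ⇒   f'(x) = 4·tan(x)^2 + 4
  g(x) = e^(x) - 1   ⇒   g'(x) = e^(x)
  lim(x→0) f'(x)/g'(x) = lim(x→0) (4·tan(x)^2 + 4)/(e^(x))
  = 4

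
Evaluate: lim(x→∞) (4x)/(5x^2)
This is an ∞/∞ indeterminate form.

Apply L'Hôpital's rule: differentiate numerator and denominator separately.
  f(x) = 4·x   ⇒   f'(x) = 4
  g(x) = 5·x^2   ⇒   g'(x) = 10·x
  lim(x→∞) f'(x)/g'(x) = lim(x→∞) (4)/(10·x)
  = 0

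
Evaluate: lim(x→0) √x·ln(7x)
This is a 0·∞ indeterminate form.

Rewrite 0·∞ as a quotient (0/0 or ∞/∞ form), then apply L'Hôpital's rule:
  lim(x→0) √x·ln(7x) = 0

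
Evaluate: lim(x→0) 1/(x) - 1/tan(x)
This is an ∞-∞ indeterminate form.

Combine fractions or rationalize to convert ∞-∞ to 0/0 form:
  lim(x→0) 1/(x) - 1/tan(x) = 0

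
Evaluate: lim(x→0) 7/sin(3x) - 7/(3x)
This is an ∞-∞ indeterminate form.

Combine fractions or rationalize to convert ∞-∞ to 0/0 form:
  lim(x→0) 7/sin(3x) - 7/(3x) = 0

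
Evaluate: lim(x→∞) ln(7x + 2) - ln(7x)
This is an ∞-∞ indeterminate form.

Combine fractions or rationalize to convert ∞-∞ to 0/0 form:
  lim(x→∞) ln(7x + 2) - ln(7x) = 0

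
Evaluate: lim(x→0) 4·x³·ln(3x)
This is a 0·∞ indeterminate form.

Rewrite 0·∞ as a quotient (0/0 or ∞/∞ form), then apply L'Hôpital's rule:
  lim(x→0) 4·x³·ln(3x) = 0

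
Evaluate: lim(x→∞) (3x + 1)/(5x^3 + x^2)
This is an ∞/∞ indeterminate form.

Apply L'Hôpital's rule: differentiate numerator and denominator separately.
  f(x) = 3·x + 1   ⇒   f'(x) = 3
  g(x) = 5·x^3 + x^2   ⇒   g'(x) = 15·x^2 + 2·x
  lim(x→∞) f'(x)/g'(x) = lim(x→∞) (3)/(15·x^2 + 2·x)
  = 0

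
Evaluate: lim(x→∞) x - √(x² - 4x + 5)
This is an ∞-∞ indeterminate form.

Combine fractions or rationalize to convert ∞-∞ to 0/0 form:
  lim(x→∞) x - √(x² - 4x + 5) = 2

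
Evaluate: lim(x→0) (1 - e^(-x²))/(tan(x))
This is a 0/0 indeterminate form.

Apply L'Hôpital's rule: differentiate numerator and denominator separately.
  f(x) = 1 - e^(-x^2)   ⇒   f'(x) = 2·x·e^(-x^2)
  g(x) = tan(x)   ⇒   g'(x) = tan(x)^2 + 1
  lim(x→0) f'(x)/g'(x) = lim(x→0) (2·x·e^(-x^2))/(tan(x)^2 + 1)
  = 0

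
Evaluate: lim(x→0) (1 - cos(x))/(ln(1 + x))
This is a 0/0 indeterminate form.

Apply L'Hôpital's rule: differentiate numerator and denominator separately.
  f(x) = 1 - cos(x)   ⇒   f'(x) = sin(x)
  g(x) = ln(x + 1)   ⇒   g'(x) = 1/(x + 1)
  lim(x→0) f'(x)/g'(x) = lim(x→0) (sin(x))/(1/(x + 1))
  = 0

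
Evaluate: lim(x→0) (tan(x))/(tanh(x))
This is a 0/0 indeterminate form.

Apply L'Hôpital's rule: differentiate numerator and denominator separately.
  f(x) = tan(x)   ⇒   f'(x) = tan(x)^2 + 1
  g(x) = tanh(x)   ⇒   g'(x) = 1 - tanh(x)^2
  lim(x→0) f'(x)/g'(x) = lim(x→0) (tan(x)^2 + 1)/(1 - tanh(x)^2)
  = 1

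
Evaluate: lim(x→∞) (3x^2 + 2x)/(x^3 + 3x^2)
This is an ∞/∞ indeterminate form.

Apply L'Hôpital's rule: differentiate numerator and denominator separately.
  f(x) = 3·x^2 + 2·x   ⇒   f'(x) = 6·x + 2
  g(x) = x^3 + 3·x^2   ⇒   g'(x) = 3·x^2 + 6·x
  lim(x→∞) f'(x)/g'(x) = lim(x→∞) (6·x + 2)/(3·x^2 + 6·x)
  = 0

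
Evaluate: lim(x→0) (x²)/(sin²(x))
This is a 0/0 indeterminate form.

Apply L'Hôpital's rule: differentiate numerator and denominator separately.
  f(x) = x^2   ⇒   f'(x) = 2·x
  g(x) = sin(x)^2   ⇒   g'(x) = 2·sin(x)·cos(x)
  lim(x→0) f'(x)/g'(x) = lim(x→0) (2·x)/(2·sin(x)·cos(x))
  = 1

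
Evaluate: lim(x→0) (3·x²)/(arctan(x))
This is a 0/0 indeterminate form.

Apply L'Hôpital's rule: differentiate numerator and denominator separately.
  f(x) = 3·x^2   ⇒   f'(x) = 6·x
  g(x) = atan(x)   ⇒   g'(x) = 1/(x^2 + 1)
  lim(x→0) f'(x)/g'(x) = lim(x→0) (6·x)/(1/(x^2 + 1))
  = 0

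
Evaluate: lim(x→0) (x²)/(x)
This is a 0/0 indeterminate form.

Apply L'Hôpital's rule: differentiate numerator and denominator separately.
  f(x) = x^2   ⇒   f'(x) = 2·x
  g(x) = x   ⇒   g'(x) = 1
  lim(x→0) f'(x)/g'(x) = lim(x→0) (2·x)/(1)
  = 0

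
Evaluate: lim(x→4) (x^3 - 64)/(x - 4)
This is a standard limit.

Factor or rationalize the expression:
  lim(x→4) (x^3 - 64)/(x - 4) = 48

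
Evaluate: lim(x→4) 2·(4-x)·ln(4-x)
This is a 0·∞ indeterminate form.

Rewrite 0·∞ as a quotient (0/0 or ∞/∞ form), then apply L'Hôpital's rule:
  lim(x→4) 2·(4-x)·ln(4-x) = 0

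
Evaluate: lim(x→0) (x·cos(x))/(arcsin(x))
This is a 0/0 indeterminate form.

Apply L'Hôpital's rule: differentiate numerator and denominator separately.
  f(x) = x·cos(x)   ⇒   f'(x) = -x·sin(x) + cos(x)
  g(x) = asin(x)   ⇒   g'(x) = 1/sqrt(1 - x^2)
  lim(x→0) f'(x)/g'(x) = lim(x→0) (-x·sin(x) + cos(x))/(1/sqrt(1 - x^2))
  = 1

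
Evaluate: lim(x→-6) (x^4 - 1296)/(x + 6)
This is a standard limit.

Factor or rationalize the expression:
  lim(x→-6) (x^4 - 1296)/(x + 6) = -864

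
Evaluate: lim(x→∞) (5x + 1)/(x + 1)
This is an ∞/∞ indeterminate form.

Apply L'Hôpital's rule: differentiate numerator and denominator separately.
  f(x) = 5·x + 1   ⇒   f'(x) = 5
  g(x) = x + 1   ⇒   g'(x) = 1
  lim(x→∞) f'(x)/g'(x) = lim(x→∞) (5)/(1)
  = 5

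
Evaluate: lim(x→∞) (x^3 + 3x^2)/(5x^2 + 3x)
This is an ∞/∞ indeterminate form.

Apply L'Hôpital's rule: differentiate numerator and denominator separately.
  f(x) = x^3 + 3·x^2   ⇒   f'(x) = 3·x^2 + 6·x
  g(x) = 5·x^2 + 3·x   ⇒   g'(x) = 10·x + 3
  lim(x→∞) f'(x)/g'(x) = lim(x→∞) (3·x^2 + 6·x)/(10·x + 3)
  = ∞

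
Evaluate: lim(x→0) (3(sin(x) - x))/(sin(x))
This is a 0/0 indeterminate form.

Apply L'Hôpital's rule: differentiate numerator and denominator separately.
  f(x) = -3·x + 3·sin(x)   ⇒   f'(x) = 3·cos(x) - 3
  g(x) = sin(x)   ⇒   g'(x) = cos(x)
  lim(x→0) f'(x)/g'(x) = lim(x→0) (3·cos(x) - 3)/(cos(x))
  = 0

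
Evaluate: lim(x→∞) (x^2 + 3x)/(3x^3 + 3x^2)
This is an ∞/∞ indeterminate form.

Apply L'Hôpital's rule: differentiate numerator and denominator separately.
  f(x) = x^2 + 3·x   ⇒   f'(x) = 2·x + 3
  g(x) = 3·x^3 + 3·x^2   ⇒   g'(x) = 9·x^2 + 6·x
  lim(x→∞) f'(x)/g'(x) = lim(x→∞) (2·x + 3)/(9·x^2 + 6·x)
  = 0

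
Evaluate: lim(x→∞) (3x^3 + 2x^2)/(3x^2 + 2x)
This is an ∞/∞ indeterminate form.

Apply L'Hôpital's rule: differentiate numerator and denominator separately.
  f(x) = 3·x^3 + 2·x^2   ⇒   f'(x) = 9·x^2 + 4·x
  g(x) = 3·x^2 + 2·x   ⇒   g'(x) = 6·x + 2
  lim(x→∞) f'(x)/g'(x) = lim(x→∞) (9·x^2 + 4·x)/(6·x + 2)
  = ∞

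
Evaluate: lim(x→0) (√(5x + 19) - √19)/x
This is a standard limit.

Factor or rationalize the expression:
  lim(x→0) (√(5x + 19) - √19)/x = 5·sqrt(19)/38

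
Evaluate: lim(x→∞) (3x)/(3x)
This is an ∞/∞ indeterminate form.

Apply L'Hôpital's rule: differentiate numerator and denominator separately.
  f(x) = 3·x   ⇒   f'(x) = 3
  g(x) = 3·x   ⇒   g'(x) = 3
  lim(x→∞) f'(x)/g'(x) = lim(x→∞) (3)/(3)
  = 1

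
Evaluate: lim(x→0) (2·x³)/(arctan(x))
This is a 0/0 indeterminate form.

Apply L'Hôpital's rule: differentiate numerator and denominator separately.
  f(x) = 2·x^3   ⇒   f'(x) = 6·x^2
  g(x) = atan(x)   ⇒   g'(x) = 1/(x^2 + 1)
  lim(x→0) f'(x)/g'(x) = lim(x→0) (6·x^2)/(1/(x^2 + 1))
  = 0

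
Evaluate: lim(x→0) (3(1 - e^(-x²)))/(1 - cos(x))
This is a 0/0 indeterminate form.

Apply L'Hôpital's rule: differentiate numerator and denominator separately.
  f(x) = 3 - 3·e^(-x^2)   ⇒   f'(x) = 6·x·e^(-x^2)
  g(x) = 1 - cos(x)   ⇒   g'(x) = sin(x)
  lim(x→0) f'(x)/g'(x) = lim(x→0) (6·x·e^(-x^2))/(sin(x))
  = 6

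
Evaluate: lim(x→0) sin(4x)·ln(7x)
This is a 0·∞ indeterminate form.

Rewrite 0·∞ as a quotient (0/0 or ∞/∞ form), then apply L'Hôpital's rule:
  lim(x→0) sin(4x)·ln(7x) = 0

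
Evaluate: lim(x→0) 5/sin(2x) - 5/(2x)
This is an ∞-∞ indeterminate form.

Combine fractions or rationalize to convert ∞-∞ to 0/0 form:
  lim(x→0) 5/sin(2x) - 5/(2x) = 0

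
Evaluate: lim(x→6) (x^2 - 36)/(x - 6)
This is a standard limit.

Factor or rationalize the expression:
  lim(x→6) (x^2 - 36)/(x - 6) = 12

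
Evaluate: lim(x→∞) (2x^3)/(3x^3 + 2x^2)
This is an ∞/∞ indeterminate form.

Apply L'Hôpital's rule: differentiate numerator and denominator separately.
  f(x) = 2·x^3   ⇒   f'(x) = 6·x^2
  g(x) = 3·x^3 + 2·x^2   ⇒   g'(x) = 9·x^2 + 4·x
  lim(x→∞) f'(x)/g'(x) = lim(x→∞) (6·x^2)/(9·x^2 + 4·x)
  = 2/3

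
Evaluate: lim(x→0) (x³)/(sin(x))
This is a 0/0 indeterminate form.

Apply L'Hôpital's rule: differentiate numerator and denominator separately.
  f(x) = x^3   ⇒   f'(x) = 3·x^2
  g(x) = sin(x)   ⇒   g'(x) = cos(x)
  lim(x→0) f'(x)/g'(x) = lim(x→0) (3·x^2)/(cos(x))
  = 0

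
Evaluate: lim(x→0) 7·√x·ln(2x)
This is a 0·∞ indeterminate form.

Rewrite 0·∞ as a quotient (0/0 or ∞/∞ form), then apply L'Hôpital's rule:
  lim(x→0) 7·√x·ln(2x) = 0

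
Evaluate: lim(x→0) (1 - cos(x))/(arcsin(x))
This is a 0/0 indeterminate form.

Apply L'Hôpital's rule: differentiate numerator and denominator separately.
  f(x) = 1 - cos(x)   ⇒   f'(x) = sin(x)
  g(x) = asin(x)   ⇒   g'(x) = 1/sqrt(1 - x^2)
  lim(x→0) f'(x)/g'(x) = lim(x→0) (sin(x))/(1/sqrt(1 - x^2))
  = 0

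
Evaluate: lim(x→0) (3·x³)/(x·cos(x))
This is a 0/0 indeterminate form.

Apply L'Hôpital's rule: differentiate numerator and denominator separately.
  f(x) = 3·x^3   ⇒   f'(x) = 9·x^2
  g(x) = x·cos(x)   ⇒   g'(x) = -x·sin(x) + cos(x)
  lim(x→0) f'(x)/g'(x) = lim(x→0) (9·x^2)/(-x·sin(x) + cos(x))
  = 0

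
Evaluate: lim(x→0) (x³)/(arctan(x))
This is a 0/0 indeterminate form.

Apply L'Hôpital's rule: differentiate numerator and denominator separately.
  f(x) = x^3   ⇒   f'(x) = 3·x^2
  g(x) = atan(x)   ⇒   g'(x) = 1/(x^2 + 1)
  lim(x→0) f'(x)/g'(x) = lim(x→0) (3·x^2)/(1/(x^2 + 1))
  = 0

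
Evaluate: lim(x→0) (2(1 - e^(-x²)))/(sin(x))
This is a 0/0 indeterminate form.

Apply L'Hôpital's rule: differentiate numerator and denominator separately.
  f(x) = 2 - 2·e^(-x^2)   ⇒   f'(x) = 4·x·e^(-x^2)
  g(x) = sin(x)   ⇒   g'(x) = cos(x)
  lim(x→0) f'(x)/g'(x) = lim(x→0) (4·x·e^(-x^2))/(cos(x))
  = 0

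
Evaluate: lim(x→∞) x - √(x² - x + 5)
This is an ∞-∞ indeterminate form.

Combine fractions or rationalize to convert ∞-∞ to 0/0 form:
  lim(x→∞) x - √(x² - x + 5) = 1/2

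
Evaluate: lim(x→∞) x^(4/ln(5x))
This is an exponential indeterminate form.

For exponential indeterminate forms, take the natural log:
  Let L = lim(x→∞) x^(4/ln(5x))
  Then ln(L) = lim(x→∞) [exponent × ln(base)]
  Evaluate using L'Hôpital or standard limits, then exponentiate.
  L = e^(4)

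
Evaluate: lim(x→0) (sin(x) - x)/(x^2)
This is a 0/0 indeterminate form.

Apply L'Hôpital's rule: differentiate numerator and denominator separately.
  f(x) = -x + sin(x)   ⇒   f'(x) = cos(x) - 1
  g(x) = x^2   ⇒   g'(x) = 2·x
  lim(x→0) f'(x)/g'(x) = lim(x→0) (cos(x) - 1)/(2·x)
  = 0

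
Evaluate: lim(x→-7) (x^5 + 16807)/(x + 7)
This is a standard limit.

Factor or rationalize the expression:
  lim(x→-7) (x^5 + 16807)/(x + 7) = 12005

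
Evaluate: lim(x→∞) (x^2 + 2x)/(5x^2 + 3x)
This is an ∞/∞ indeterminate form.

Apply L'Hôpital's rule: differentiate numerator and denominator separately.
  f(x) = x^2 + 2·x   ⇒   f'(x) = 2·x + 2
  g(x) = 5·x^2 + 3·x   ⇒   g'(x) = 10·x + 3
  lim(x→∞) f'(x)/g'(x) = lim(x→∞) (2·x + 2)/(10·x + 3)
  = 1/5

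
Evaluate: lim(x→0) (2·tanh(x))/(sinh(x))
This is a 0/0 indeterminate form.

Apply L'Hôpital's rule: differentiate numerator and denominator separately.
  f(x) = 2·tanh(x)   ⇒   f'(x) = 2 - 2·tanh(x)^2
  g(x) = sinh(x)   ⇒   g'(x) = cosh(x)
  lim(x→0) f'(x)/g'(x) = lim(x→0) (2 - 2·tanh(x)^2)/(cosh(x))
  = 2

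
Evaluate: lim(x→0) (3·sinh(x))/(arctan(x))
This is a 0/0 indeterminate form.

Apply L'Hôpital's rule: differentiate numerator and denominator separately.
  f(x) = 3·sinh(x)   ⇒   f'(x) = 3·cosh(x)
  g(x) = atan(x)   ⇒   g'(x) = 1/(x^2 + 1)
  lim(x→0) f'(x)/g'(x) = lim(x→0) (3·cosh(x))/(1/(x^2 + 1))
  = 3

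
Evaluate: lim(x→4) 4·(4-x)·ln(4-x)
This is a 0·∞ indeterminate form.

Rewrite 0·∞ as a quotient (0/0 or ∞/∞ form), then apply L'Hôpital's rule:
  lim(x→4) 4·(4-x)·ln(4-x) = 0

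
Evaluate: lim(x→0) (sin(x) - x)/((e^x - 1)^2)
This is a 0/0 indeterminate form.

Apply L'Hôpital's rule: differentiate numerator and denominator separately.
  f(x) = -x + sin(x)   ⇒   f'(x) = cos(x) - 1
  g(x) = (e^(x) - 1)^2   ⇒   g'(x) = 2·(e^(x) - 1)·e^(x)
  lim(x→0) f'(x)/g'(x) = lim(x→0) (cos(x) - 1)/(2·(e^(x) - 1)·e^(x))
  = 0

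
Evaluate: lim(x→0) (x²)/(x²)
This is a 0/0 indeterminate form.

Apply L'Hôpital's rule: differentiate numerator and denominator separately.
  f(x) = x^2   ⇒   f'(x) = 2·x
  g(x) = x^2   ⇒   g'(x) = 2·x
  lim(x→0) f'(x)/g'(x) = lim(x→0) (2·x)/(2·x)
  = 1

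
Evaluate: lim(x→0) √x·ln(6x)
This is a 0·∞ indeterminate form.

Rewrite 0·∞ as a quotient (0/0 or ∞/∞ form), then apply L'Hôpital's rule:
  lim(x→0) √x·ln(6x) = 0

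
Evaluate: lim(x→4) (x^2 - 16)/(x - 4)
This is a standard limit.

Factor or rationalize the expression:
  lim(x→4) (x^2 - 16)/(x - 4) = 8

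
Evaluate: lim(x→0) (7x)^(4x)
This is an exponential indeterminate form.

For exponential indeterminate forms, take the natural log:
  Let L = lim(x→0) (7x)^(4x)
  Then ln(L) = lim(x→0) [exponent × ln(base)]
  Evaluate using L'Hôpital or standard limits, then exponentiate.
  L = 1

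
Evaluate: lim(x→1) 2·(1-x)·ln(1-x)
This is a 0·∞ indeterminate form.

Rewrite 0·∞ as a quotient (0/0 or ∞/∞ form), then apply L'Hôpital's rule:
  lim(x→1) 2·(1-x)·ln(1-x) = 0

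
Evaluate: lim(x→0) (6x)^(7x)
This is an exponential indeterminate form.

For exponential indeterminate forms, take the natural log:
  Let L = lim(x→0) (6x)^(7x)
  Then ln(L) = lim(x→0) [exponent × ln(base)]
  Evaluate using L'Hôpital or standard limits, then exponentiate.
  L = 1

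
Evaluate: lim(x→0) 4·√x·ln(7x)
This is a 0·∞ indeterminate form.

Rewrite 0·∞ as a quotient (0/0 or ∞/∞ form), then apply L'Hôpital's rule:
  lim(x→0) 4·√x·ln(7x) = 0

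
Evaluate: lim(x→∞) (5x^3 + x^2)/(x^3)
This is an ∞/∞ indeterminate form.

Apply L'Hôpital's rule: differentiate numerator and denominator separately.
  f(x) = 5·x^3 + x^2   ⇒   f'(x) = 15·x^2 + 2·x
  g(x) = x^3   ⇒   g'(x) = 3·x^2
  lim(x→∞) f'(x)/g'(x) = lim(x→∞) (15·x^2 + 2·x)/(3·x^2)
  = 5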